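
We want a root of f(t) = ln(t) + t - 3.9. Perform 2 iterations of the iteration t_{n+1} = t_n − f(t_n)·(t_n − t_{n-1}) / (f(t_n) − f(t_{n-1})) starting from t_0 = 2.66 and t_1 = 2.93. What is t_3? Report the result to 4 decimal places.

2.8520

f(2.66) = -0.261674, f(2.93) = 0.105002
t_2 = 2.930000 − 0.105002·(2.930000 − 2.660000) / (0.105002 − (-0.261674)) = 2.930000 − (0.028351)/(0.366676) = 2.852682
f(2.852682) = 0.000942
t_3 = 2.852682 − 0.000942·(2.852682 − 2.930000) / (0.000942 − 0.105002) = 2.852682 − (-0.000073)/(-0.104061) = 2.851982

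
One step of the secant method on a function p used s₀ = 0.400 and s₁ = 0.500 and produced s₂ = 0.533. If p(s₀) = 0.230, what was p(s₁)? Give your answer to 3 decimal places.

0.057

The secant line through (0.400, 0.230) and (0.500, p(s₁)) crosses zero at s₂ = 0.533.
So (0.400, 0.230), (0.500, p(s₁)), (0.533, 0) are collinear:
p(s₁) = 0.230 · (0.500 − 0.533) / (0.400 − 0.533) = 0.230 · (-0.03300)/(-0.13300) = 0.05707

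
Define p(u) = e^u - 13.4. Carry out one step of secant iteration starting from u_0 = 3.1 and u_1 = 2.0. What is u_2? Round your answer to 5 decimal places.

p(3.1) = 8.7979513, p(2.0) = -6.0109439
u_2 = 2.0000000 − (-6.0109439)·(2.0000000 − 3.1000000) / (-6.0109439 − 8.7979513) = 2.0000000 − (6.6120383)/(-14.8088952) = 2.4464910

2.44649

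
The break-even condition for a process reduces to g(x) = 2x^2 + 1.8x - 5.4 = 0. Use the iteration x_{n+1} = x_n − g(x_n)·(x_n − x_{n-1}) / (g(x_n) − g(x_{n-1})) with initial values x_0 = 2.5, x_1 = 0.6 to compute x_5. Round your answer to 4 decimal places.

1.2536

g(2.5) = 11.600000, g(0.6) = -3.600000
x_2 = 0.600000 − (-3.600000)·(0.600000 − 2.500000) / (-3.600000 − 11.600000) = 0.600000 − (6.840000)/(-15.200000) = 1.050000
g(1.050000) = -1.305000
x_3 = 1.050000 − (-1.305000)·(1.050000 − 0.600000) / (-1.305000 − (-3.600000)) = 1.050000 − (-0.587250)/(2.295000) = 1.305882
g(1.305882) = 0.361246
x_4 = 1.305882 − 0.361246·(1.305882 − 1.050000) / (0.361246 − (-1.305000)) = 1.305882 − (0.092436)/(1.666246) = 1.250407
g(1.250407) = -0.022235
x_5 = 1.250407 − (-0.022235)·(1.250407 − 1.305882) / (-0.022235 − 0.361246) = 1.250407 − (0.001234)/(-0.383481) = 1.253623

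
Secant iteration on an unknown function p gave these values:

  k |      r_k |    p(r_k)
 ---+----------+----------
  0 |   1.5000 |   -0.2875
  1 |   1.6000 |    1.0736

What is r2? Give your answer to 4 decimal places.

1.5211

r2 = 1.6000 − 1.0736·(1.6000 − 1.5000) / (1.0736 − (-0.2875))
   = 1.6000 − (0.107360)/(1.361100) = 1.521123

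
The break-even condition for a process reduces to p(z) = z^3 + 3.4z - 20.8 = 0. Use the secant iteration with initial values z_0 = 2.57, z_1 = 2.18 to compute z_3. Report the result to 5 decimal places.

2.34233

p(2.57) = 4.9125930, p(2.18) = -3.0277680
z_2 = 2.1800000 − (-3.0277680)·(2.1800000 − 2.5700000) / (-3.0277680 − 4.9125930) = 2.1800000 − (1.1808295)/(-7.9403610) = 2.3287123
p(2.3287123) = -0.2540015
z_3 = 2.3287123 − (-0.2540015)·(2.3287123 − 2.1800000) / (-0.2540015 − (-3.0277680)) = 2.3287123 − (-0.0377732)/(2.7737665) = 2.3423303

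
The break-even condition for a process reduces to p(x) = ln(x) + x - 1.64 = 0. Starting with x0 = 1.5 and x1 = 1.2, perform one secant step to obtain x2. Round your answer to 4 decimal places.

p(1.5) = 0.265465, p(1.2) = -0.257678
x2 = 1.200000 − (-0.257678)·(1.200000 − 1.500000) / (-0.257678 − 0.265465) = 1.200000 − (0.077304)/(-0.523144) = 1.347767

1.3478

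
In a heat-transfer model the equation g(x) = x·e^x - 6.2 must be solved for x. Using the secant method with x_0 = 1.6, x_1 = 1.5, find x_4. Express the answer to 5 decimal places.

1.45177

g(1.6) = 1.7248519, g(1.5) = 0.5225336
x_2 = 1.5000000 − 0.5225336·(1.5000000 − 1.6000000) / (0.5225336 − 1.7248519) = 1.5000000 − (-0.0522534)/(-1.2023183) = 1.4565395
g(1.4565395) = 0.0501340
x_3 = 1.4565395 − 0.0501340·(1.4565395 − 1.5000000) / (0.0501340 − 0.5225336) = 1.4565395 − (-0.0021788)/(-0.4723996) = 1.4519272
g(1.4519272) = 0.0016722
x_4 = 1.4519272 − 0.0016722·(1.4519272 − 1.4565395) / (0.0016722 − 0.0501340) = 1.4519272 − (-0.0000077)/(-0.0484618) = 1.4517680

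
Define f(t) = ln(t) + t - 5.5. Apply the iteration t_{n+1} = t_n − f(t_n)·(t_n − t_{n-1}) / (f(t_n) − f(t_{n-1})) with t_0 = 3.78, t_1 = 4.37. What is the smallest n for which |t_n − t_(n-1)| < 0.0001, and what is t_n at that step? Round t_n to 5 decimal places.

f(3.78) = -0.3902760, f(4.37) = 0.3447630
t_2 = 4.3700000 − 0.3447630·(0.5900000)/(0.7350390) = 4.0932661;  |Δ| = 0.2767339
f(4.0932661) = 0.0026094
t_3 = 4.0932661 − 0.0026094·(-0.2767339)/(-0.3421536) = 4.0911557;  |Δ| = 0.0021105
f(4.0911557) = -0.0000168
t_4 = 4.0911557 − (-0.0000168)·(-0.0021105)/(-0.0026262) = 4.0911692;  |Δ| = 0.0000135
|t_4 − t_3| = 0.0000135 < 0.0001

n = 4, t_n = 4.09117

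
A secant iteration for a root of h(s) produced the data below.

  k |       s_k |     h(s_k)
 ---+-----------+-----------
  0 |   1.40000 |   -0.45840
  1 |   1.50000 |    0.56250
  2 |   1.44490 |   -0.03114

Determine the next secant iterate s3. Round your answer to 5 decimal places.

1.44779

s3 = 1.44490 − (-0.03114)·(1.44490 − 1.50000) / (-0.03114 − 0.56250)
   = 1.44490 − (0.0017158)/(-0.5936400) = 1.4477903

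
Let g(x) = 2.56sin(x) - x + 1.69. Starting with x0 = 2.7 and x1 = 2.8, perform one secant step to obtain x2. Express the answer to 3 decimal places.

g(2.7) = 0.08409, g(2.8) = -0.25243
x2 = 2.80000 − (-0.25243)·(2.80000 − 2.70000) / (-0.25243 − 0.08409) = 2.80000 − (-0.02524)/(-0.33652) = 2.72499

2.725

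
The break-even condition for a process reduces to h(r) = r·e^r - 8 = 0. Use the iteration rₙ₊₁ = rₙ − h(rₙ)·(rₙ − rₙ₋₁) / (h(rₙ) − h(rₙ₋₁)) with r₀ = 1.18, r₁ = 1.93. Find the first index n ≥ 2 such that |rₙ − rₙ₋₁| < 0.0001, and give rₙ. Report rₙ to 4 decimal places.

h(1.18) = -4.159838, h(1.93) = 5.296755
r₂ = 1.930000 − 5.296755·(0.750000)/(9.456593) = 1.509916;  |Δ| = 0.420084
h(1.509916) = -1.165594
r₃ = 1.509916 − (-1.165594)·(-0.420084)/(-6.462349) = 1.585685;  |Δ| = 0.075769
h(1.585685) = -0.257679
r₄ = 1.585685 − (-0.257679)·(0.075769)/(0.907915) = 1.607189;  |Δ| = 0.021504
h(1.607189) = 0.017898
r₅ = 1.607189 − 0.017898·(0.021504)/(0.275577) = 1.605793;  |Δ| = 0.001397
h(1.605793) = -0.000250
r₆ = 1.605793 − (-0.000250)·(-0.001397)/(-0.018149) = 1.605812;  |Δ| = 0.000019
|r₆ − r₅| = 0.000019 < 0.0001

n = 6, rₙ = 1.6058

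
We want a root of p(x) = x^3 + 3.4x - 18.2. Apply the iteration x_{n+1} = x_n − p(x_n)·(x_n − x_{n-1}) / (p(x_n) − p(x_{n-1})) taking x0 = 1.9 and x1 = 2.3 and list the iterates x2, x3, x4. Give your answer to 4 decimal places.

2.1928, 2.2036, 2.2040

p(1.9) = -4.881000, p(2.3) = 1.787000
x2 = 2.300000 − 1.787000·(2.300000 − 1.900000) / (1.787000 − (-4.881000)) = 2.300000 − (0.714800)/(6.668000) = 2.192801
p(2.192801) = -0.200657
x3 = 2.192801 − (-0.200657)·(2.192801 − 2.300000) / (-0.200657 − 1.787000) = 2.192801 − (0.021510)/(-1.987657) = 2.203623
p(2.203623) = -0.006984
x4 = 2.203623 − (-0.006984)·(2.203623 − 2.192801) / (-0.006984 − (-0.200657)) = 2.203623 − (-0.000076)/(0.193672) = 2.204014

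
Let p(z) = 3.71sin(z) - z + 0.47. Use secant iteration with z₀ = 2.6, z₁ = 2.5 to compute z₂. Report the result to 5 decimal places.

p(2.6) = -0.2174899, p(2.5) = 0.1903317
z₂ = 2.5000000 − 0.1903317·(2.5000000 − 2.6000000) / (0.1903317 − (-0.2174899)) = 2.5000000 − (-0.0190332)/(0.4078216) = 2.5466703

2.54667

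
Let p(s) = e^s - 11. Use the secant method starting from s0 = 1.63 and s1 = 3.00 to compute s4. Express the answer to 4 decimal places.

2.4056

p(1.63) = -5.896125, p(3.00) = 9.085537
s2 = 3.000000 − 9.085537·(3.000000 − 1.630000) / (9.085537 − (-5.896125)) = 3.000000 − (12.447186)/(14.981662) = 2.169172
p(2.169172) = -2.248965
s3 = 2.169172 − (-2.248965)·(2.169172 − 3.000000) / (-2.248965 − 9.085537) = 2.169172 − (1.868504)/(-11.334502) = 2.334023
p(2.334023) = -0.680628
s4 = 2.334023 − (-0.680628)·(2.334023 − 2.169172) / (-0.680628 − (-2.248965)) = 2.334023 − (-0.112202)/(1.568337) = 2.405565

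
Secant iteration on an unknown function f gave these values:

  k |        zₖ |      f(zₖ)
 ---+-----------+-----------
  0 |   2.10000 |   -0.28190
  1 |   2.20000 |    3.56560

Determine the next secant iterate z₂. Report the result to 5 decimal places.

2.10733

z₂ = 2.20000 − 3.56560·(2.20000 − 2.10000) / (3.56560 − (-0.28190))
   = 2.20000 − (0.3565600)/(3.8475000) = 2.1073268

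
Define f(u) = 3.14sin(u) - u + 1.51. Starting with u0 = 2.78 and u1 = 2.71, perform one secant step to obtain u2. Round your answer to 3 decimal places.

2.739

f(2.78) = -0.15918, f(2.71) = 0.11352
u2 = 2.71000 − 0.11352·(2.71000 − 2.78000) / (0.11352 − (-0.15918)) = 2.71000 − (-0.00795)/(0.27270) = 2.73914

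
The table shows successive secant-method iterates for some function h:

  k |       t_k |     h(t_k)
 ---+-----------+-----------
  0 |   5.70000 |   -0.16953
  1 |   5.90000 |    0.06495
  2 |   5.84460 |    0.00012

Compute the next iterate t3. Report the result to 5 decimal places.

t3 = 5.84460 − 0.00012·(5.84460 − 5.90000) / (0.00012 − 0.06495)
   = 5.84460 − (-0.0000066)/(-0.0648300) = 5.8444975

5.84450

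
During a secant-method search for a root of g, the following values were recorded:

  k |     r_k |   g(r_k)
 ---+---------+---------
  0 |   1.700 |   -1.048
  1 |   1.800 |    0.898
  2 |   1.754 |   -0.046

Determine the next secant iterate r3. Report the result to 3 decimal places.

1.756

r3 = 1.754 − (-0.046)·(1.754 − 1.800) / (-0.046 − 0.898)
   = 1.754 − (0.00212)/(-0.94400) = 1.75624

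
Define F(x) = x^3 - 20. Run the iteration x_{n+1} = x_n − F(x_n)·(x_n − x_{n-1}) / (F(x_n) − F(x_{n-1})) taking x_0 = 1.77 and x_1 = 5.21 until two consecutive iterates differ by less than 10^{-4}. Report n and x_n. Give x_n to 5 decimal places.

n = 8, x_n = 2.71442

F(1.77) = -14.4547670, F(5.21) = 121.4207610
x_2 = 5.2100000 − 121.4207610·(3.4400000)/(135.8755280) = 2.1359555;  |Δ| = 3.0740445
F(2.1359555) = -10.2551175
x_3 = 2.1359555 − (-10.2551175)·(-3.0740445)/(-131.6758785) = 2.3753668;  |Δ| = 0.2394113
F(2.3753668) = -6.5973083
x_4 = 2.3753668 − (-6.5973083)·(0.2394113)/(3.6578092) = 2.8071744;  |Δ| = 0.4318076
F(2.8071744) = 2.1211742
x_5 = 2.8071744 − 2.1211742·(0.4318076)/(8.7184825) = 2.7021172;  |Δ| = 0.1050572
F(2.7021172) = -0.2706604
x_6 = 2.7021172 − (-0.2706604)·(-0.1050572)/(-2.3918346) = 2.7140055;  |Δ| = 0.0118883
F(2.7140055) = -0.0091083
x_7 = 2.7140055 − (-0.0091083)·(0.0118883)/(0.2615522) = 2.7144195;  |Δ| = 0.0004140
F(2.7144195) = 0.0000414
x_8 = 2.7144195 − 0.0000414·(0.0004140)/(0.0091497) = 2.7144176;  |Δ| = 0.0000019
|x_8 − x_7| = 0.0000019 < 10^{-4}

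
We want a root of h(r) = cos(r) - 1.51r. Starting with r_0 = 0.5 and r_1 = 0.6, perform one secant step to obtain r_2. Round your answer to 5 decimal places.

0.56031

h(0.5) = 0.1225826, h(0.6) = -0.0806644
r_2 = 0.6000000 − (-0.0806644)·(0.6000000 − 0.5000000) / (-0.0806644 − 0.1225826) = 0.6000000 − (-0.0080664)/(-0.2032469) = 0.5603121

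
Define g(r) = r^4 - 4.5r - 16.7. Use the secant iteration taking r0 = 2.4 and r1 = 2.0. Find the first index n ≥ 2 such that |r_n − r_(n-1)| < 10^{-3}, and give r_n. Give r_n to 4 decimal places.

n = 5, r_n = 2.2785

g(2.4) = 5.677600, g(2.0) = -9.700000
r2 = 2.000000 − (-9.700000)·(-0.400000)/(-15.377600) = 2.252315;  |Δ| = 0.252315
g(2.252315) = -1.100869
r3 = 2.252315 − (-1.100869)·(0.252315)/(8.599131) = 2.284617;  |Δ| = 0.032302
g(2.284617) = 0.262127
r4 = 2.284617 − 0.262127·(0.032302)/(1.362996) = 2.278405;  |Δ| = 0.006212
g(2.278405) = -0.005019
r5 = 2.278405 − (-0.005019)·(-0.006212)/(-0.267145) = 2.278521;  |Δ| = 0.000117
|r5 − r4| = 0.000117 < 10^{-3}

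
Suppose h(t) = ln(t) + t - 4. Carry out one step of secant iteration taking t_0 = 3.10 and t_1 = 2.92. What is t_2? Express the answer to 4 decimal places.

h(3.10) = 0.231402, h(2.92) = -0.008416
t_2 = 2.920000 − (-0.008416)·(2.920000 − 3.100000) / (-0.008416 − 0.231402) = 2.920000 − (0.001515)/(-0.239818) = 2.926317

2.9263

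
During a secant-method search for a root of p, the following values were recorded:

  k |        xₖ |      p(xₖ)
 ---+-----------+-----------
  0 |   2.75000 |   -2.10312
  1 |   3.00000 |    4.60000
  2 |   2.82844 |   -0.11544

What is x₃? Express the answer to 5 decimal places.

2.83264

x₃ = 2.82844 − (-0.11544)·(2.82844 − 3.00000) / (-0.11544 − 4.60000)
   = 2.82844 − (0.0198049)/(-4.7154400) = 2.8326400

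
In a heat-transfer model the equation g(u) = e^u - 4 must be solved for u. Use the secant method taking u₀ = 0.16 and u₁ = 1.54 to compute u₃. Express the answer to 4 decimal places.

1.3780

g(0.16) = -2.826489, g(1.54) = 0.664590
u₂ = 1.540000 − 0.664590·(1.540000 − 0.160000) / (0.664590 − (-2.826489)) = 1.540000 − (0.917135)/(3.491079) = 1.277292
g(1.277292) = -0.413087
u₃ = 1.277292 − (-0.413087)·(1.277292 − 1.540000) / (-0.413087 − 0.664590) = 1.277292 − (0.108521)/(-1.077677) = 1.377991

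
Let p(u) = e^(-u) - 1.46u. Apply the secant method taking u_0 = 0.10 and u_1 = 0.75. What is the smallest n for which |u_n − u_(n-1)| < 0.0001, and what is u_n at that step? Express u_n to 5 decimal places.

n = 5, u_n = 0.44078

p(0.10) = 0.7588374, p(0.75) = -0.6226334
u_2 = 0.7500000 − (-0.6226334)·(0.6500000)/(-1.3814709) = 0.4570429;  |Δ| = 0.2929571
p(0.4570429) = -0.0341294
u_3 = 0.4570429 − (-0.0341294)·(-0.2929571)/(0.5885041) = 0.4400533;  |Δ| = 0.0169896
p(0.4400533) = 0.0015243
u_4 = 0.4400533 − 0.0015243·(-0.0169896)/(0.0356537) = 0.4407796;  |Δ| = 0.0007264
p(0.4407796) = -0.0000038
u_5 = 0.4407796 − (-0.0000038)·(0.0007264)/(-0.0015281) = 0.4407778;  |Δ| = 0.0000018
|u_5 − u_4| = 0.0000018 < 0.0001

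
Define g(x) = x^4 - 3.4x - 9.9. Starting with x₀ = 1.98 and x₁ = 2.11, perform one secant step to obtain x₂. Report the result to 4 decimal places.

g(1.98) = -1.262464, g(2.11) = 2.747194
x₂ = 2.110000 − 2.747194·(2.110000 − 1.980000) / (2.747194 − (-1.262464)) = 2.110000 − (0.357135)/(4.009658) = 2.020931

2.0209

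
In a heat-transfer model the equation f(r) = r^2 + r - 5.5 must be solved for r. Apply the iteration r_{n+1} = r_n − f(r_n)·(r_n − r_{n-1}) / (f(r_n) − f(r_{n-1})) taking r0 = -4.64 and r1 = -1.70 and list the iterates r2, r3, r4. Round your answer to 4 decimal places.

f(-4.64) = 11.389600, f(-1.70) = -4.310000
r2 = -1.700000 − (-4.310000)·(-1.700000 − (-4.640000)) / (-4.310000 − 11.389600) = -1.700000 − (-12.671400)/(-15.699600) = -2.507116
f(-2.507116) = -1.721485
r3 = -2.507116 − (-1.721485)·(-2.507116 − (-1.700000)) / (-1.721485 − (-4.310000)) = -2.507116 − (1.389438)/(2.588515) = -3.043886
f(-3.043886) = 0.721358
r4 = -3.043886 − 0.721358·(-3.043886 − (-2.507116)) / (0.721358 − (-1.721485)) = -3.043886 − (-0.387204)/(2.442843) = -2.885381

-2.5071, -3.0439, -2.8854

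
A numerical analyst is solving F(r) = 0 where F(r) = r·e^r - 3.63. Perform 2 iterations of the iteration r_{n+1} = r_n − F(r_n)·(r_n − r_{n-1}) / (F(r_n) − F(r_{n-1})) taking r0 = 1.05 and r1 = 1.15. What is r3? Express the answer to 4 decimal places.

F(1.05) = -0.629466, F(1.15) = 0.001922
r2 = 1.150000 − 0.001922·(1.150000 − 1.050000) / (0.001922 − (-0.629466)) = 1.150000 − (0.000192)/(0.631388) = 1.149696
F(1.149696) = -0.000144
r3 = 1.149696 − (-0.000144)·(1.149696 − 1.150000) / (-0.000144 − 0.001922) = 1.149696 − (0.000000)/(-0.002066) = 1.149717

1.1497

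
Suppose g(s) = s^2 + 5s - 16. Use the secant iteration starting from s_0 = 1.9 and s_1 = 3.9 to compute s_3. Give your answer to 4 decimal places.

2.2095

g(1.9) = -2.890000, g(3.9) = 18.710000
s_2 = 3.900000 − 18.710000·(3.900000 − 1.900000) / (18.710000 − (-2.890000)) = 3.900000 − (37.420000)/(21.600000) = 2.167593
g(2.167593) = -0.463579
s_3 = 2.167593 − (-0.463579)·(2.167593 − 3.900000) / (-0.463579 − 18.710000) = 2.167593 − (0.803108)/(-19.173579) = 2.209479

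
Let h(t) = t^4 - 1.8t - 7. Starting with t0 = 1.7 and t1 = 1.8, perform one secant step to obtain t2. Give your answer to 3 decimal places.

h(1.7) = -1.70790, h(1.8) = 0.25760
t2 = 1.80000 − 0.25760·(1.80000 − 1.70000) / (0.25760 − (-1.70790)) = 1.80000 − (0.02576)/(1.96550) = 1.78689

1.787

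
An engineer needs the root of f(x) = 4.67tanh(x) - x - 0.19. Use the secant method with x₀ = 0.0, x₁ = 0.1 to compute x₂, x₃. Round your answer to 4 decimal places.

f(0.0) = -0.190000, f(0.1) = 0.175450
x₂ = 0.100000 − 0.175450·(0.100000 − 0.000000) / (0.175450 − (-0.190000)) = 0.100000 − (0.017545)/(0.365450) = 0.051991
f(0.051991) = 0.000588
x₃ = 0.051991 − 0.000588·(0.051991 − 0.100000) / (0.000588 − 0.175450) = 0.051991 − (-0.000028)/(-0.174862) = 0.051829

0.0520, 0.0518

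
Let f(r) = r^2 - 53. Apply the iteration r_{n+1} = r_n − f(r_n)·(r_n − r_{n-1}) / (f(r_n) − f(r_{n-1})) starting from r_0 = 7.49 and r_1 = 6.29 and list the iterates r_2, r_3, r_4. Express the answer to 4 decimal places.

f(7.49) = 3.100100, f(6.29) = -13.435900
r_2 = 6.290000 − (-13.435900)·(6.290000 − 7.490000) / (-13.435900 − 3.100100) = 6.290000 − (16.123080)/(-16.536000) = 7.265029
f(7.265029) = -0.219353
r_3 = 7.265029 − (-0.219353)·(7.265029 − 6.290000) / (-0.219353 − (-13.435900)) = 7.265029 − (-0.213876)/(13.216547) = 7.281211
f(7.281211) = 0.016040
r_4 = 7.281211 − 0.016040·(7.281211 − 7.265029) / (0.016040 − (-0.219353)) = 7.281211 − (0.000260)/(0.235393) = 7.280109

7.2650, 7.2812, 7.2801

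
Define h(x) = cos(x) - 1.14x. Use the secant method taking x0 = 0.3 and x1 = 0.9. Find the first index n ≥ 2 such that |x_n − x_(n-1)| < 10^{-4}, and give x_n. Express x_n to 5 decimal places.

h(0.3) = 0.6133365, h(0.9) = -0.4043900
x2 = 0.9000000 − (-0.4043900)·(0.6000000)/(-1.0177265) = 0.6615921;  |Δ| = 0.2384079
h(0.6615921) = 0.0348001
x3 = 0.6615921 − 0.0348001·(-0.2384079)/(0.4391901) = 0.6804828;  |Δ| = 0.0188907
h(0.6804828) = 0.0015186
x4 = 0.6804828 − 0.0015186·(0.0188907)/(-0.0332814) = 0.6813448;  |Δ| = 0.0008620
h(0.6813448) = -0.0000066
x5 = 0.6813448 − (-0.0000066)·(0.0008620)/(-0.0015253) = 0.6813410;  |Δ| = 0.0000038
|x5 − x4| = 0.0000038 < 10^{-4}

n = 5, x_n = 0.68134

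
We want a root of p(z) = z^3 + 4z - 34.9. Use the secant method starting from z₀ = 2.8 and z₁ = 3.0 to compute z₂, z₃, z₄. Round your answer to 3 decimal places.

p(2.8) = -1.74800, p(3.0) = 4.10000
z₂ = 3.00000 − 4.10000·(3.00000 − 2.80000) / (4.10000 − (-1.74800)) = 3.00000 − (0.82000)/(5.84800) = 2.85978
p(2.85978) = -0.07259
z₃ = 2.85978 − (-0.07259)·(2.85978 − 3.00000) / (-0.07259 − 4.10000) = 2.85978 − (0.01018)/(-4.17259) = 2.86222
p(2.86222) = -0.00293
z₄ = 2.86222 − (-0.00293)·(2.86222 − 2.85978) / (-0.00293 − (-0.07259)) = 2.86222 − (-0.00001)/(0.06966) = 2.86232

2.860, 2.862, 2.862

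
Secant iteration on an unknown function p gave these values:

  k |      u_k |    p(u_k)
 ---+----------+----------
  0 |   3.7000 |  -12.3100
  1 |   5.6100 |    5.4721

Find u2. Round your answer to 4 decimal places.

u2 = 5.6100 − 5.4721·(5.6100 − 3.7000) / (5.4721 − (-12.3100))
   = 5.6100 − (10.451711)/(17.782100) = 5.022234

5.0222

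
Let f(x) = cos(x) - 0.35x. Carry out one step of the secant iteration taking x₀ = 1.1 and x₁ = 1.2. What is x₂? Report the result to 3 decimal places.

1.154

f(1.1) = 0.06860, f(1.2) = -0.05764
x₂ = 1.20000 − (-0.05764)·(1.20000 − 1.10000) / (-0.05764 − 0.06860) = 1.20000 − (-0.00576)/(-0.12624) = 1.15434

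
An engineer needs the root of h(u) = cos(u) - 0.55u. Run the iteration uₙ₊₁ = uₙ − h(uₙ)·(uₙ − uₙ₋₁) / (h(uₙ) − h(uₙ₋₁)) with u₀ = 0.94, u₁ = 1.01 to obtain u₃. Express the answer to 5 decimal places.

h(0.94) = 0.0727880, h(1.01) = -0.0236393
u₂ = 1.0100000 − (-0.0236393)·(1.0100000 − 0.9400000) / (-0.0236393 − 0.0727880) = 1.0100000 − (-0.0016547)/(-0.0964273) = 0.9928394
h(0.9928394) = 0.0002522
u₃ = 0.9928394 − 0.0002522·(0.9928394 − 1.0100000) / (0.0002522 − (-0.0236393)) = 0.9928394 − (-0.0000043)/(0.0238914) = 0.9930205

0.99302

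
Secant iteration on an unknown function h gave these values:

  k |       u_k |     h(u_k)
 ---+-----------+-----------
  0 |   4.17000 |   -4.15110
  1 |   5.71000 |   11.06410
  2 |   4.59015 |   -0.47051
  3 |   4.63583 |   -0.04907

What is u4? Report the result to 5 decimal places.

4.64115

u4 = 4.63583 − (-0.04907)·(4.63583 − 4.59015) / (-0.04907 − (-0.47051))
   = 4.63583 − (-0.0022415)/(0.4214400) = 4.6411487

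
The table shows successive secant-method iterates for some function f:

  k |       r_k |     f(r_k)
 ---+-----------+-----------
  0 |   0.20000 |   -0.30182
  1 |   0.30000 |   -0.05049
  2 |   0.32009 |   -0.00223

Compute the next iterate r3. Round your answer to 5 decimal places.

0.32102

r3 = 0.32009 − (-0.00223)·(0.32009 − 0.30000) / (-0.00223 − (-0.05049))
   = 0.32009 − (-0.0000448)/(0.0482600) = 0.3210183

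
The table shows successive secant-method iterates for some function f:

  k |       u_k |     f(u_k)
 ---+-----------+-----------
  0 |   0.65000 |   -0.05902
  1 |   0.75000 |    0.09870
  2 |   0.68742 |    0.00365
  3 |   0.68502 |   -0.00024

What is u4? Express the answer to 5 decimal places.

0.68517

u4 = 0.68502 − (-0.00024)·(0.68502 − 0.68742) / (-0.00024 − 0.00365)
   = 0.68502 − (0.0000006)/(-0.0038900) = 0.6851681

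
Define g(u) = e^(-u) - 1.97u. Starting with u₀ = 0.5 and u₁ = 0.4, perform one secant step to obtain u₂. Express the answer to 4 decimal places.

g(0.5) = -0.378469, g(0.4) = -0.117680
u₂ = 0.400000 − (-0.117680)·(0.400000 − 0.500000) / (-0.117680 − (-0.378469)) = 0.400000 − (0.011768)/(0.260789) = 0.354875

0.3549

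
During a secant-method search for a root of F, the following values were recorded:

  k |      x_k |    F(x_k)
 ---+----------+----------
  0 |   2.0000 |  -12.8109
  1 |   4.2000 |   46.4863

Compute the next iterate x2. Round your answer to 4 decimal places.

2.4753

x2 = 4.2000 − 46.4863·(4.2000 − 2.0000) / (46.4863 − (-12.8109))
   = 4.2000 − (102.269860)/(59.297200) = 2.475300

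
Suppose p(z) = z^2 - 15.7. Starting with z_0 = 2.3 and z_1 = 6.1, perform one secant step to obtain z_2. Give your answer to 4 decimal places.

p(2.3) = -10.410000, p(6.1) = 21.510000
z_2 = 6.100000 − 21.510000·(6.100000 − 2.300000) / (21.510000 − (-10.410000)) = 6.100000 − (81.738000)/(31.920000) = 3.539286

3.5393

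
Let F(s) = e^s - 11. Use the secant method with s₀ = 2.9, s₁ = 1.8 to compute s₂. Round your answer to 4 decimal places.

2.2491

F(2.9) = 7.174145, F(1.8) = -4.950353
s₂ = 1.800000 − (-4.950353)·(1.800000 − 2.900000) / (-4.950353 − 7.174145) = 1.800000 − (5.445388)/(-12.124498) = 2.249123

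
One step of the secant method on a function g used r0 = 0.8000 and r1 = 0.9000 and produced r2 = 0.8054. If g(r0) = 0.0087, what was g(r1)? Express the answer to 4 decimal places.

-0.1524

The secant line through (0.8000, 0.0087) and (0.9000, g(r1)) crosses zero at r2 = 0.8054.
So (0.8000, 0.0087), (0.9000, g(r1)), (0.8054, 0) are collinear:
g(r1) = 0.0087 · (0.9000 − 0.8054) / (0.8000 − 0.8054) = 0.0087 · (0.094600)/(-0.005400) = -0.152411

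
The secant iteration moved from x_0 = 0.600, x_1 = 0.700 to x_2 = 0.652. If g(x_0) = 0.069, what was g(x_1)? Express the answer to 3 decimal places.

-0.064

The secant line through (0.600, 0.069) and (0.700, g(x_1)) crosses zero at x_2 = 0.652.
So (0.600, 0.069), (0.700, g(x_1)), (0.652, 0) are collinear:
g(x_1) = 0.069 · (0.700 − 0.652) / (0.600 − 0.652) = 0.069 · (0.04800)/(-0.05200) = -0.06369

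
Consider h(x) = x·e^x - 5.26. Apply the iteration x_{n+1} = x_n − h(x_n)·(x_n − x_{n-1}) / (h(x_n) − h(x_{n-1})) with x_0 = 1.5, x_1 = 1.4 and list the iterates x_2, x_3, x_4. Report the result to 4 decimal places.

h(1.5) = 1.462534, h(1.4) = 0.417280
x_2 = 1.400000 − 0.417280·(1.400000 − 1.500000) / (0.417280 − 1.462534) = 1.400000 − (-0.041728)/(-1.045254) = 1.360079
h(1.360079) = 0.039546
x_3 = 1.360079 − 0.039546·(1.360079 − 1.400000) / (0.039546 − 0.417280) = 1.360079 − (-0.001579)/(-0.377734) = 1.355899
h(1.355899) = 0.001225
x_4 = 1.355899 − 0.001225·(1.355899 − 1.360079) / (0.001225 − 0.039546) = 1.355899 − (-0.000005)/(-0.038320) = 1.355766

1.3601, 1.3559, 1.3558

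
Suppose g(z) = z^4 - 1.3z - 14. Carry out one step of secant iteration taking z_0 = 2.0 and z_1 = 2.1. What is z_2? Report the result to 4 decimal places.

2.0181

g(2.0) = -0.600000, g(2.1) = 2.718100
z_2 = 2.100000 − 2.718100·(2.100000 − 2.000000) / (2.718100 − (-0.600000)) = 2.100000 − (0.271810)/(3.318100) = 2.018083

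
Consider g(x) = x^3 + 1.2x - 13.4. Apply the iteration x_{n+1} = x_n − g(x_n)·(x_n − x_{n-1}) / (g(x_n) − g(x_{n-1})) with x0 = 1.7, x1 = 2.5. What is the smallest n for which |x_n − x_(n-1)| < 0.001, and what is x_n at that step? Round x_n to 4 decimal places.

g(1.7) = -6.447000, g(2.5) = 5.225000
x2 = 2.500000 − 5.225000·(0.800000)/(11.672000) = 2.141878;  |Δ| = 0.358122
g(2.141878) = -1.003578
x3 = 2.141878 − (-1.003578)·(-0.358122)/(-6.228578) = 2.199580;  |Δ| = 0.057702
g(2.199580) = -0.118596
x4 = 2.199580 − (-0.118596)·(0.057702)/(0.884982) = 2.207313;  |Δ| = 0.007733
g(2.207313) = 0.003314
x5 = 2.207313 − 0.003314·(0.007733)/(0.121910) = 2.207103;  |Δ| = 0.000210
|x5 − x4| = 0.000210 < 0.001

n = 5, x_n = 2.2071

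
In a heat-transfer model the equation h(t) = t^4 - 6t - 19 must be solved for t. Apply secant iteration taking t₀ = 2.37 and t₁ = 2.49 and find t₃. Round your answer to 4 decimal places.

h(2.37) = -1.670434, h(2.49) = 4.501240
t₂ = 2.490000 − 4.501240·(2.490000 − 2.370000) / (4.501240 − (-1.670434)) = 2.490000 − (0.540149)/(6.171674) = 2.402479
h(2.402479) = -0.099964
t₃ = 2.402479 − (-0.099964)·(2.402479 − 2.490000) / (-0.099964 − 4.501240) = 2.402479 − (0.008749)/(-4.601204) = 2.404381

2.4044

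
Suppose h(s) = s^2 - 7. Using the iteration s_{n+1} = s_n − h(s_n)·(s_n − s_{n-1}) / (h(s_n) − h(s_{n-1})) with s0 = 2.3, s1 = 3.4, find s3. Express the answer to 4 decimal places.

2.6400

h(2.3) = -1.710000, h(3.4) = 4.560000
s2 = 3.400000 − 4.560000·(3.400000 − 2.300000) / (4.560000 − (-1.710000)) = 3.400000 − (5.016000)/(6.270000) = 2.600000
h(2.600000) = -0.240000
s3 = 2.600000 − (-0.240000)·(2.600000 − 3.400000) / (-0.240000 − 4.560000) = 2.600000 − (0.192000)/(-4.800000) = 2.640000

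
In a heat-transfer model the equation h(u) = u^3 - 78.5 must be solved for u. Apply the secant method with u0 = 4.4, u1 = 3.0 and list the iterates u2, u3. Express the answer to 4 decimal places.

4.2392, 4.2976

h(4.4) = 6.684000, h(3.0) = -51.500000
u2 = 3.000000 − (-51.500000)·(3.000000 − 4.400000) / (-51.500000 − 6.684000) = 3.000000 − (72.100000)/(-58.184000) = 4.239172
h(4.239172) = -2.319608
u3 = 4.239172 − (-2.319608)·(4.239172 − 3.000000) / (-2.319608 − (-51.500000)) = 4.239172 − (-2.874395)/(49.180392) = 4.297618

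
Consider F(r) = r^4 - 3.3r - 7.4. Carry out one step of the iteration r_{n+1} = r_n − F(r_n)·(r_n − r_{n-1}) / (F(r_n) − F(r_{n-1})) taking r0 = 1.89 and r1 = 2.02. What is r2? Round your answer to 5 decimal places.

1.92295

F(1.89) = -0.8771016, F(2.02) = 2.5836642
r2 = 2.0200000 − 2.5836642·(2.0200000 − 1.8900000) / (2.5836642 − (-0.8771016)) = 2.0200000 − (0.3358763)/(3.4607658) = 1.9229474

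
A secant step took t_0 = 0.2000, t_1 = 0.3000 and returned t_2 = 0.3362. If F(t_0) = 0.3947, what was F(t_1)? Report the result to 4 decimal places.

0.1049

The secant line through (0.2000, 0.3947) and (0.3000, F(t_1)) crosses zero at t_2 = 0.3362.
So (0.2000, 0.3947), (0.3000, F(t_1)), (0.3362, 0) are collinear:
F(t_1) = 0.3947 · (0.3000 − 0.3362) / (0.2000 − 0.3362) = 0.3947 · (-0.036200)/(-0.136200) = 0.104906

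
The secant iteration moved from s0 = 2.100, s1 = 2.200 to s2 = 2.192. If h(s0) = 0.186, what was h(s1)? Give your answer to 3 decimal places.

The secant line through (2.100, 0.186) and (2.200, h(s1)) crosses zero at s2 = 2.192.
So (2.100, 0.186), (2.200, h(s1)), (2.192, 0) are collinear:
h(s1) = 0.186 · (2.200 − 2.192) / (2.100 − 2.192) = 0.186 · (0.00800)/(-0.09200) = -0.01617

-0.016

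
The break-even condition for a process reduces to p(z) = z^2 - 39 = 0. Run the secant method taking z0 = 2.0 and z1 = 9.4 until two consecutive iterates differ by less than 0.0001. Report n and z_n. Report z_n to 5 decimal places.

p(2.0) = -35.0000000, p(9.4) = 49.3600000
z2 = 9.4000000 − 49.3600000·(7.4000000)/(84.3600000) = 5.0701754;  |Δ| = 4.3298246
p(5.0701754) = -13.2933210
z3 = 5.0701754 − (-13.2933210)·(-4.3298246)/(-62.6533210) = 5.9888458;  |Δ| = 0.9186703
p(5.9888458) = -3.1337262
z4 = 5.9888458 − (-3.1337262)·(0.9186703)/(10.1595948) = 6.2722096;  |Δ| = 0.2833638
p(6.2722096) = 0.3406130
z5 = 6.2722096 − 0.3406130·(0.2833638)/(3.4743392) = 6.2444295;  |Δ| = 0.0277801
p(6.2444295) = -0.0071001
z6 = 6.2444295 − (-0.0071001)·(-0.0277801)/(-0.3477131) = 6.2449968;  |Δ| = 0.0005673
p(6.2449968) = -0.0000154
z7 = 6.2449968 − (-0.0000154)·(0.0005673)/(0.0070847) = 6.2449980;  |Δ| = 0.0000012
|z7 − z6| = 0.0000012 < 0.0001

n = 7, z_n = 6.24500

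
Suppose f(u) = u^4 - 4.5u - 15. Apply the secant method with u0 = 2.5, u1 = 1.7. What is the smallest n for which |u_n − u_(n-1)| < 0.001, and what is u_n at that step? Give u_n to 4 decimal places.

n = 6, u_n = 2.2376

f(2.5) = 12.812500, f(1.7) = -14.297900
u2 = 1.700000 − (-14.297900)·(-0.800000)/(-27.110400) = 2.121916;  |Δ| = 0.421916
f(2.121916) = -4.275857
u3 = 2.121916 − (-4.275857)·(0.421916)/(10.022043) = 2.301925;  |Δ| = 0.180009
f(2.301925) = 2.719238
u4 = 2.301925 − 2.719238·(0.180009)/(6.995095) = 2.231949;  |Δ| = 0.069976
f(2.231949) = -0.227457
u5 = 2.231949 − (-0.227457)·(-0.069976)/(-2.946695) = 2.237351;  |Δ| = 0.005401
f(2.237351) = -0.010662
u6 = 2.237351 − (-0.010662)·(0.005401)/(0.216795) = 2.237616;  |Δ| = 0.000266
|u6 − u5| = 0.000266 < 0.001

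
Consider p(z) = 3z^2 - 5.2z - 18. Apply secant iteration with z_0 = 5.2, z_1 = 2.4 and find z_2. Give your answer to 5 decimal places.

3.15000

p(5.2) = 36.0800000, p(2.4) = -13.2000000
z_2 = 2.4000000 − (-13.2000000)·(2.4000000 − 5.2000000) / (-13.2000000 − 36.0800000) = 2.4000000 − (36.9600000)/(-49.2800000) = 3.1500000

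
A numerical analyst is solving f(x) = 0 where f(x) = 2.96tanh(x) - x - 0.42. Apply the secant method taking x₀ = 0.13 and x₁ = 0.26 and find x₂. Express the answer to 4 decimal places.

f(0.13) = -0.167353, f(0.26) = 0.072715
x₂ = 0.260000 − 0.072715·(0.260000 − 0.130000) / (0.072715 − (-0.167353)) = 0.260000 − (0.009453)/(0.240068) = 0.220624

0.2206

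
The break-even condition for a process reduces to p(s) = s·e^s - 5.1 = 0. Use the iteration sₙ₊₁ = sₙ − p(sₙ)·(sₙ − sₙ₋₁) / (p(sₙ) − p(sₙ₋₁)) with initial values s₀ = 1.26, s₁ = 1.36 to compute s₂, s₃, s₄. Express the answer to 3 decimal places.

p(1.26) = -0.65797, p(1.36) = 0.19882
s₂ = 1.36000 − 0.19882·(1.36000 − 1.26000) / (0.19882 − (-0.65797)) = 1.36000 − (0.01988)/(0.85679) = 1.33679
p(1.33679) = -0.01106
s₃ = 1.33679 − (-0.01106)·(1.33679 − 1.36000) / (-0.01106 − 0.19882) = 1.33679 − (0.00026)/(-0.20989) = 1.33802
p(1.33802) = -0.00017
s₄ = 1.33802 − (-0.00017)·(1.33802 − 1.33679) / (-0.00017 − (-0.01106)) = 1.33802 − (0.00000)/(0.01089) = 1.33804

1.337, 1.338, 1.338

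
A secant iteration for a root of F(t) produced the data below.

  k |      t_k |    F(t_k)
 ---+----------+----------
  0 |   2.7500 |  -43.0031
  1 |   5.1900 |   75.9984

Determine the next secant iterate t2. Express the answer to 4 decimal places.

t2 = 5.1900 − 75.9984·(5.1900 − 2.7500) / (75.9984 − (-43.0031))
   = 5.1900 − (185.436096)/(119.001500) = 3.631733

3.6317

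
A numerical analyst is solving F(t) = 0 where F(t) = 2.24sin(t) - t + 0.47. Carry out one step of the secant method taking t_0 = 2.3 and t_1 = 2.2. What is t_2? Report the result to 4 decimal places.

F(2.3) = -0.159620, F(2.2) = 0.081032
t_2 = 2.200000 − 0.081032·(2.200000 − 2.300000) / (0.081032 − (-0.159620)) = 2.200000 − (-0.008103)/(0.240652) = 2.233672

2.2337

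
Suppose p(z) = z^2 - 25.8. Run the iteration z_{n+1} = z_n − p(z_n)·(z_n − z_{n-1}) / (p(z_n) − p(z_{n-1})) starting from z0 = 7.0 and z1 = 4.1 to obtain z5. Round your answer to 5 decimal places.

5.07937

p(7.0) = 23.2000000, p(4.1) = -8.9900000
z2 = 4.1000000 − (-8.9900000)·(4.1000000 − 7.0000000) / (-8.9900000 − 23.2000000) = 4.1000000 − (26.0710000)/(-32.1900000) = 4.9099099
p(4.9099099) = -1.6927847
z3 = 4.9099099 − (-1.6927847)·(4.9099099 − 4.1000000) / (-1.6927847 − (-8.9900000)) = 4.9099099 − (-1.3710031)/(7.2972153) = 5.0977902
p(5.0977902) = 0.1874651
z4 = 5.0977902 − 0.1874651·(5.0977902 − 4.9099099) / (0.1874651 − (-1.6927847)) = 5.0977902 − (0.0352210)/(1.8802498) = 5.0790581
p(5.0790581) = -0.0031685
z5 = 5.0790581 − (-0.0031685)·(5.0790581 − 5.0977902) / (-0.0031685 − 0.1874651) = 5.0790581 − (0.0000594)/(-0.1906336) = 5.0793695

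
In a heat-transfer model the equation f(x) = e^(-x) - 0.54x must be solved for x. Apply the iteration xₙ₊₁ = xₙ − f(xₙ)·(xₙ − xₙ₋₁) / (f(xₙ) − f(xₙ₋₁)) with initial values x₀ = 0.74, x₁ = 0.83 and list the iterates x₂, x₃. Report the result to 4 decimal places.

f(0.74) = 0.077514, f(0.83) = -0.012151
x₂ = 0.830000 − (-0.012151)·(0.830000 − 0.740000) / (-0.012151 − 0.077514) = 0.830000 − (-0.001094)/(-0.089665) = 0.817804
f(0.817804) = -0.000214
x₃ = 0.817804 − (-0.000214)·(0.817804 − 0.830000) / (-0.000214 − (-0.012151)) = 0.817804 − (0.000003)/(0.011937) = 0.817585

0.8178, 0.8176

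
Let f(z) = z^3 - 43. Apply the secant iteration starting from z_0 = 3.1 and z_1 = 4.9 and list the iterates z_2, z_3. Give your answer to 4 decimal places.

f(3.1) = -13.209000, f(4.9) = 74.649000
z_2 = 4.900000 − 74.649000·(4.900000 − 3.100000) / (74.649000 − (-13.209000)) = 4.900000 − (134.368200)/(87.858000) = 3.370621
f(3.370621) = -4.706093
z_3 = 3.370621 − (-4.706093)·(3.370621 − 4.900000) / (-4.706093 − 74.649000) = 3.370621 − (7.197401)/(-79.355093) = 3.461319

3.3706, 3.4613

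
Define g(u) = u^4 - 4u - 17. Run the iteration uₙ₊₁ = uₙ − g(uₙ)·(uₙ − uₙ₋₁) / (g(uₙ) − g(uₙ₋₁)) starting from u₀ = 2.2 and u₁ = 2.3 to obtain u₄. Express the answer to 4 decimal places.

2.2589

g(2.2) = -2.374400, g(2.3) = 1.784100
u₂ = 2.300000 − 1.784100·(2.300000 − 2.200000) / (1.784100 − (-2.374400)) = 2.300000 − (0.178410)/(4.158500) = 2.257098
g(2.257098) = -0.074570
u₃ = 2.257098 − (-0.074570)·(2.257098 − 2.300000) / (-0.074570 − 1.784100) = 2.257098 − (0.003199)/(-1.858670) = 2.258819
g(2.258819) = -0.002195
u₄ = 2.258819 − (-0.002195)·(2.258819 − 2.257098) / (-0.002195 − (-0.074570)) = 2.258819 − (-0.000004)/(0.072375) = 2.258871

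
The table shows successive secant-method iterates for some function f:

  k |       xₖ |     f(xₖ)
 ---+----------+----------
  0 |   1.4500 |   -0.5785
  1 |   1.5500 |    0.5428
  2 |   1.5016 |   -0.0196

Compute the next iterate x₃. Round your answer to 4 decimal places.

1.5033

x₃ = 1.5016 − (-0.0196)·(1.5016 − 1.5500) / (-0.0196 − 0.5428)
   = 1.5016 − (0.000949)/(-0.562400) = 1.503287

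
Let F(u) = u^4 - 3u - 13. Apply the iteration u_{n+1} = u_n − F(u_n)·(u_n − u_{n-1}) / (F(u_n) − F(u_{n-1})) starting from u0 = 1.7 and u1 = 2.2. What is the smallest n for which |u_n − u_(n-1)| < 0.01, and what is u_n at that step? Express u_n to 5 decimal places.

n = 4, u_n = 2.09572

F(1.7) = -9.7479000, F(2.2) = 3.8256000
u2 = 2.2000000 − 3.8256000·(0.5000000)/(13.5735000) = 2.0590784;  |Δ| = 0.1409216
F(2.0590784) = -1.2013000
u3 = 2.0590784 − (-1.2013000)·(-0.1409216)/(-5.0269000) = 2.0927550;  |Δ| = 0.0336767
F(2.0927550) = -0.0971629
u4 = 2.0927550 − (-0.0971629)·(0.0336767)/(1.1041371) = 2.0957185;  |Δ| = 0.0029635
|u4 − u3| = 0.0029635 < 0.01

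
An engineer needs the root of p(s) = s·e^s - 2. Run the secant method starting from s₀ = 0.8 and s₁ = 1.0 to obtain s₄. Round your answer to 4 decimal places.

0.8526

p(0.8) = -0.219567, p(1.0) = 0.718282
s₂ = 1.000000 − 0.718282·(1.000000 − 0.800000) / (0.718282 − (-0.219567)) = 1.000000 − (0.143656)/(0.937849) = 0.846824
p(0.846824) = -0.025015
s₃ = 0.846824 − (-0.025015)·(0.846824 − 1.000000) / (-0.025015 − 0.718282) = 0.846824 − (0.003832)/(-0.743297) = 0.851979
p(0.851979) = -0.002723
s₄ = 0.851979 − (-0.002723)·(0.851979 − 0.846824) / (-0.002723 − (-0.025015)) = 0.851979 − (-0.000014)/(0.022292) = 0.852608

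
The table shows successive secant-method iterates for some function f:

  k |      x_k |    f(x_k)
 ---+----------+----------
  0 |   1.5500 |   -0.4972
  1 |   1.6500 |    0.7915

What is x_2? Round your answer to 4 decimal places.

1.5886

x_2 = 1.6500 − 0.7915·(1.6500 − 1.5500) / (0.7915 − (-0.4972))
   = 1.6500 − (0.079150)/(1.288700) = 1.588582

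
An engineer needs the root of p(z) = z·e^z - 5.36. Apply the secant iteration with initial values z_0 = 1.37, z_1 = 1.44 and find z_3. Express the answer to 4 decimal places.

p(1.37) = 0.031430, p(1.44) = 0.717802
z_2 = 1.440000 − 0.717802·(1.440000 − 1.370000) / (0.717802 − 0.031430) = 1.440000 − (0.050246)/(0.686372) = 1.366795
p(1.366795) = 0.001602
z_3 = 1.366795 − 0.001602·(1.366795 − 1.440000) / (0.001602 − 0.717802) = 1.366795 − (-0.000117)/(-0.716200) = 1.366631

1.3666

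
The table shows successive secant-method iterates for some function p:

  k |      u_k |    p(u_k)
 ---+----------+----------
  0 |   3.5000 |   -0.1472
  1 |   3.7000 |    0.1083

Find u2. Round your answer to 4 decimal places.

u2 = 3.7000 − 0.1083·(3.7000 − 3.5000) / (0.1083 − (-0.1472))
   = 3.7000 − (0.021660)/(0.255500) = 3.615225

3.6152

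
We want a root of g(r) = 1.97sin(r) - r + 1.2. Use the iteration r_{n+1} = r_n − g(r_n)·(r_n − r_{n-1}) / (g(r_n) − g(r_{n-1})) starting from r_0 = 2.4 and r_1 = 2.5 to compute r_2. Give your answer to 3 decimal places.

g(2.4) = 0.13066, g(2.5) = -0.12101
r_2 = 2.50000 − (-0.12101)·(2.50000 − 2.40000) / (-0.12101 − 0.13066) = 2.50000 − (-0.01210)/(-0.25167) = 2.45192

2.452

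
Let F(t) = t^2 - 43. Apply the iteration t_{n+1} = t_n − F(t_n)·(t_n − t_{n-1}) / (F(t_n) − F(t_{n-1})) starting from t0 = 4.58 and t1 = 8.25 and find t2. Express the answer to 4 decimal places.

6.2966

F(4.58) = -22.023600, F(8.25) = 25.062500
t2 = 8.250000 − 25.062500·(8.250000 − 4.580000) / (25.062500 − (-22.023600)) = 8.250000 − (91.979375)/(47.086100) = 6.296571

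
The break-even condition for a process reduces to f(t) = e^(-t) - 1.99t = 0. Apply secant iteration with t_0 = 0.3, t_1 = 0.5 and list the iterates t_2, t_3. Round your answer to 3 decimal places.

f(0.3) = 0.14382, f(0.5) = -0.38847
t_2 = 0.50000 − (-0.38847)·(0.50000 − 0.30000) / (-0.38847 − 0.14382) = 0.50000 − (-0.07769)/(-0.53229) = 0.35404
f(0.35404) = -0.00269
t_3 = 0.35404 − (-0.00269)·(0.35404 − 0.50000) / (-0.00269 − (-0.38847)) = 0.35404 − (0.00039)/(0.38578) = 0.35302

0.354, 0.353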